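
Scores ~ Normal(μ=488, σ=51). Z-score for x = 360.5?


z = (x - μ)/σ = (360.5 - 488)/51 = -2.5

z = -2.5


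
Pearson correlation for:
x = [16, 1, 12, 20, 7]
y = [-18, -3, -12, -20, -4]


n=5, Σx=56, Σy=-57, Σxy=-863, Σx²=850, Σy²=893
r = (5×(-863) - 56×(-57))/√((5×850 - 56²)(5×893 - (-57)²))
= -1123/√(1114×1216) = -1123/√1354624 ≈ -1123/1163.8832 ≈ -0.9649

r ≈ -0.9649


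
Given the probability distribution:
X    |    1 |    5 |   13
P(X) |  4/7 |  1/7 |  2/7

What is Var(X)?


E[X] = 5
E[X²] = 367/7
Var(X) = E[X²] - (E[X])² = 367/7 - 25 = 192/7

Var(X) = 192/7 ≈ 27.4286


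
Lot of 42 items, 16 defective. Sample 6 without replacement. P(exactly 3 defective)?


Hypergeometric: C(16,3)×C(26,3)/C(42,6)
= 560×2600/5245786 = 8000/28823

P(X=3) = 8000/28823 ≈ 27.76%


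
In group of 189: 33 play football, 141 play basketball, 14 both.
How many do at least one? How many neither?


|A∪B| = 33+141-14 = 160
Neither = 189-160 = 29

At least one: 160; Neither: 29


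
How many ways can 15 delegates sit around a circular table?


Circular arrangements of 15 distinct objects: fix one position to break rotational symmetry.
(n-1)! = 14! = 87178291200

87178291200


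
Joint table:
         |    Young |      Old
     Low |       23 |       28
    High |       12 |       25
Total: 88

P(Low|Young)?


P(Low|Young) = 23/(23+12) = 23/35

P = 23/35 ≈ 65.71%


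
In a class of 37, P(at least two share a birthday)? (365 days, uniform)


P(all different) = Π(365-i)/365 for i=0..36
= 0.151266
P(match) = 1 - 0.151266 = 0.848734

P ≈ 0.8487 ≈ 84.87%


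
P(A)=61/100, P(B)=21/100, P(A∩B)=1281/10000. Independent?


P(A)×P(B) = 1281/10000
P(A∩B) = 1281/10000
Equal ✓ → Independent

Yes, independent


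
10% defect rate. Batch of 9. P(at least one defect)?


P(all good) = (9/10)^9 = 387420489/1000000000
P(≥1 defect) = 612579511/1000000000

P = 612579511/1000000000 ≈ 61.26%


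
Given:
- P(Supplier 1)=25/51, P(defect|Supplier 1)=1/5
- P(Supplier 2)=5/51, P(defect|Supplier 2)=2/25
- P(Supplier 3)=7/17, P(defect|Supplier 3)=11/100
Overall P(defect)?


P(B) = Σ P(B|Aᵢ)×P(Aᵢ)
  1/5×25/51 = 5/51
  2/25×5/51 = 2/255
  11/100×7/17 = 77/1700
Sum = 257/1700

P(defect) = 257/1700 ≈ 15.12%


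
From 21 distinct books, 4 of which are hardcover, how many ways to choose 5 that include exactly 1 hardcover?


Choose 1 of the 4 hardcovers and 4 of the other 17 books:
C(4,1)×C(17,4) = 4×2380 = 9520

9520


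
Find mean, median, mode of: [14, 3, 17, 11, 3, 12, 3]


Sorted: [3, 3, 3, 11, 12, 14, 17]
Mean = 63/7 = 9
Median = 11
Freq: {14: 1, 3: 3, 17: 1, 11: 1, 12: 1}
Mode: [3]

Mean=9, Median=11, Mode=3


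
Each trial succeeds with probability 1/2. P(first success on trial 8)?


Geometric: P(X=8) = (1-p)^(k-1)×p = (1/2)^7×1/2 = 1/256

P(X=8) = 1/256 ≈ 0.39%


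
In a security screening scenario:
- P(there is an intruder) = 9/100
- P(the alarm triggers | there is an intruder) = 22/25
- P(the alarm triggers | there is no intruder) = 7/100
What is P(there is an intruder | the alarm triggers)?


Using Bayes' theorem:
P(A|B) = P(B|A)·P(A) / P(B)

P(the alarm triggers) = 22/25 × 9/100 + 7/100 × 91/100
= 99/1250 + 637/10000 = 1429/10000

P(there is an intruder|the alarm triggers) = (99/1250) / (1429/10000) = 792/1429

P(there is an intruder|the alarm triggers) = 792/1429 ≈ 55.42%


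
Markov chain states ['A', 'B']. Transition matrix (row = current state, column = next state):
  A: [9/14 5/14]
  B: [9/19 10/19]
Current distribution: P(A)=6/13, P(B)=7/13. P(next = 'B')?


P(next=B) = Σᵢ P(now=i)×P(i→B)
= 6/13×5/14 + 7/13×10/19
= 15/91 + 70/247 = 775/1729

P = 775/1729 ≈ 0.4482


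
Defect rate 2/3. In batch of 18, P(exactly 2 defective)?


Binomial: P(X=2) = C(18,2)×p^2×(1-p)^16
= 153 × 4/9 × 1/43046721 = 68/43046721

P(X=2) = 68/43046721 ≈ 0.00%


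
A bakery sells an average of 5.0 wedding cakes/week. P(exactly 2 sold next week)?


Poisson(λ=5.0): P(X=2) = e^(-λ)×λ^k/k!
= e^(-5.0) × 5.0^2 / 2!
≈ 0.006737946999 × 25 / 2 ≈ 0.084224

P(X=2) ≈ 0.084224 ≈ 8.42%


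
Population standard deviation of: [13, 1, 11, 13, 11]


Mean = 49/5
  (13-49/5)²=256/25
  (1-49/5)²=1936/25
  (11-49/5)²=36/25
  (13-49/5)²=256/25
  (11-49/5)²=36/25
Σ(x-μ)² = 504/5
σ² = (504/5)/5 = 504/25

σ = √(504/25) ≈ 4.4900


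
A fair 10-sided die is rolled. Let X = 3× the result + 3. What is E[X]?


E[die] = (1+10)/2 = 11/2
E[X] = 3×11/2 + 3 = 39/2

E[X] = 39/2


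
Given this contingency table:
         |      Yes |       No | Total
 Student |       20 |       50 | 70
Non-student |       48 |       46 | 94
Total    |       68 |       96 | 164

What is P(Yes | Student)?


P(Yes | Student) = 20/(20+50) = 20/70 = 2/7

P(Yes|Student) = 2/7 ≈ 28.57%


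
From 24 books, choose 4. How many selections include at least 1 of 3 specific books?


Complement: C(24,4) - C(21,4) = 10626 - 5985 = 4641

4641


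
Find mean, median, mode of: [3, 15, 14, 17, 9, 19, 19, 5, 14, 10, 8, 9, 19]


Sorted: [3, 5, 8, 9, 9, 10, 14, 14, 15, 17, 19, 19, 19]
Mean = 161/13
Median = 14
Freq: {3: 1, 15: 1, 14: 2, 17: 1, 9: 2, 19: 3, 5: 1, 10: 1, 8: 1}
Mode: [19]

Mean=161/13, Median=14, Mode=19


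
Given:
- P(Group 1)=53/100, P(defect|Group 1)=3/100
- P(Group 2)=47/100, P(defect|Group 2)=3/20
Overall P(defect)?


P(B) = Σ P(B|Aᵢ)×P(Aᵢ)
  3/100×53/100 = 159/10000
  3/20×47/100 = 141/2000
Sum = 54/625

P(defect) = 54/625 ≈ 8.64%


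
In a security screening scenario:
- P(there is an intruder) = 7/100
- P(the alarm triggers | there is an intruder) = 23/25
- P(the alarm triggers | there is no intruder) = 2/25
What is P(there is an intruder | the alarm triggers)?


Using Bayes' theorem:
P(A|B) = P(B|A)·P(A) / P(B)

P(the alarm triggers) = 23/25 × 7/100 + 2/25 × 93/100
= 161/2500 + 93/1250 = 347/2500

P(there is an intruder|the alarm triggers) = (161/2500) / (347/2500) = 161/347

P(there is an intruder|the alarm triggers) = 161/347 ≈ 46.40%


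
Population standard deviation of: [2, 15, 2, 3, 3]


Mean = 25/5 = 5
  (2-5)²=9
  (15-5)²=100
  (2-5)²=9
  (3-5)²=4
  (3-5)²=4
Σ(x-μ)² = 126
σ² = 126/5

σ = √(126/5) ≈ 5.0200


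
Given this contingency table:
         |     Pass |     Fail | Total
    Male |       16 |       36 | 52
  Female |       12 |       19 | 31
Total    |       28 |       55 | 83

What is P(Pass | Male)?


P(Pass | Male) = 16/(16+36) = 16/52 = 4/13

P(Pass|Male) = 4/13 ≈ 30.77%


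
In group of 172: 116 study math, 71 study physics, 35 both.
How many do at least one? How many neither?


|A∪B| = 116+71-35 = 152
Neither = 172-152 = 20

At least one: 152; Neither: 20


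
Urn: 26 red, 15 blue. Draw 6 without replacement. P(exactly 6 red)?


Hypergeometric: C(26,6)×C(15,0)/C(41,6)
= 230230×1/4496388 = 8855/172938

P(X=6) = 8855/172938 ≈ 5.12%


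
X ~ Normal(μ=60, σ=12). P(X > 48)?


z = (48-60)/12 = -1.0
P(X > 48) = 1 - P(Z ≤ -1.0) = 1 - 0.1587 = 0.8413

P(X > 48) ≈ 0.8413


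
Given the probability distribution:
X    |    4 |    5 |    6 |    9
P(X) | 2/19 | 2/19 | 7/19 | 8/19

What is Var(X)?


E[X] = 132/19
E[X²] = 982/19
Var(X) = E[X²] - (E[X])² = 982/19 - 17424/361 = 1234/361

Var(X) = 1234/361 ≈ 3.4183


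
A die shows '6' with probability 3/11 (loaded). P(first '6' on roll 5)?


Geometric: P(X=5) = (1-p)^(k-1)×p = (8/11)^4×3/11 = 12288/161051

P(X=5) = 12288/161051 ≈ 7.63%


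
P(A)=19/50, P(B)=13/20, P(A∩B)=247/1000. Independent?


P(A)×P(B) = 247/1000
P(A∩B) = 247/1000
Equal ✓ → Independent

Yes, independent


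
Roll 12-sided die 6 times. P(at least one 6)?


P(no 6)^6 = (11/12)^6 = 1771561/2985984
P(≥1) = 1 - 1771561/2985984 = 1214423/2985984

P = 1214423/2985984 ≈ 40.67%


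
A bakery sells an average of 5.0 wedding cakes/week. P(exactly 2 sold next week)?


Poisson(λ=5.0): P(X=2) = e^(-λ)×λ^k/k!
= e^(-5.0) × 5.0^2 / 2!
≈ 0.006737946999 × 25 / 2 ≈ 0.084224

P(X=2) ≈ 0.084224 ≈ 8.42%


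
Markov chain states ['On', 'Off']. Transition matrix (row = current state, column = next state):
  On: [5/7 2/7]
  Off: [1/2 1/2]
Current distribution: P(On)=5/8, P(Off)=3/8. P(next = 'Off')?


P(next=Off) = Σᵢ P(now=i)×P(i→Off)
= 5/8×2/7 + 3/8×1/2
= 5/28 + 3/16 = 41/112

P = 41/112 ≈ 0.3661


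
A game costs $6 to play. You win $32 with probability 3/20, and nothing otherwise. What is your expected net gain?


E[gain] = (32-6)×3/20 + (-6)×17/20
= 39/10 - 51/10 = -6/5

Expected net gain = $-6/5 ≈ $-1.20


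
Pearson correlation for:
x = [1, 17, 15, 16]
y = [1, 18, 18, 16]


n=4, Σx=49, Σy=53, Σxy=833, Σx²=771, Σy²=905
r = (4×833 - 49×53)/√((4×771 - 49²)(4×905 - 53²))
= 735/√(683×811) = 735/√553913 ≈ 735/744.2533 ≈ 0.9876

r ≈ 0.9876


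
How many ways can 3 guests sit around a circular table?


Circular arrangements of 3 distinct objects: fix one position to break rotational symmetry.
(n-1)! = 2! = 2

2


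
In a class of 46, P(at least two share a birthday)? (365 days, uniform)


P(all different) = Π(365-i)/365 for i=0..45
= 0.051747
P(match) = 1 - 0.051747 = 0.948253

P ≈ 0.9483 ≈ 94.83%


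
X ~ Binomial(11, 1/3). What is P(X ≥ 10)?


P(X ≥ 10) = Σ P(X=i) for i=10..11
P(X=10) = 22/177147
P(X=11) = 1/177147
Sum = 23/177147

P(X ≥ 10) = 23/177147 ≈ 0.01%


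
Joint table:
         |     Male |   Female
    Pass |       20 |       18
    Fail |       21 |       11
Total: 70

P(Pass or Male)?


P(Pass∨Male) = P(Pass) + P(Male) - P(Pass∧Male)
= (38 + 41 - 20)/70 = 59/70

P = 59/70 ≈ 84.29%


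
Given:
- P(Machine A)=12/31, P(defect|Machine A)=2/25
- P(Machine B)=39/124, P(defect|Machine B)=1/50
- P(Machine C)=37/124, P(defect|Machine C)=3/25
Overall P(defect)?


P(B) = Σ P(B|Aᵢ)×P(Aᵢ)
  2/25×12/31 = 24/775
  1/50×39/124 = 39/6200
  3/25×37/124 = 111/3100
Sum = 453/6200

P(defect) = 453/6200 ≈ 7.31%


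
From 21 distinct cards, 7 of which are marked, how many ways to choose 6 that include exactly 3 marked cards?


Choose 3 of the 7 marked cards and 3 of the other 14 cards:
C(7,3)×C(14,3) = 35×364 = 12740

12740


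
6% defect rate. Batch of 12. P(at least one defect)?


P(all good) = (47/50)^12 = 116191483108948578241/244140625000000000000
P(≥1 defect) = 127949141891051421759/244140625000000000000

P = 127949141891051421759/244140625000000000000 ≈ 52.41%


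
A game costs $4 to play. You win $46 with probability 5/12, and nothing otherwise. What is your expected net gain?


E[gain] = (46-4)×5/12 + (-4)×7/12
= 35/2 - 7/3 = 91/6

Expected net gain = $91/6 ≈ $15.17


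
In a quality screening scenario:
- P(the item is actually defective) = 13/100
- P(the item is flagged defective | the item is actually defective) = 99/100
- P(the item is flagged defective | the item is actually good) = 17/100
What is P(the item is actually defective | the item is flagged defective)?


Using Bayes' theorem:
P(A|B) = P(B|A)·P(A) / P(B)

P(the item is flagged defective) = 99/100 × 13/100 + 17/100 × 87/100
= 1287/10000 + 1479/10000 = 1383/5000

P(the item is actually defective|the item is flagged defective) = (1287/10000) / (1383/5000) = 429/922

P(the item is actually defective|the item is flagged defective) = 429/922 ≈ 46.53%


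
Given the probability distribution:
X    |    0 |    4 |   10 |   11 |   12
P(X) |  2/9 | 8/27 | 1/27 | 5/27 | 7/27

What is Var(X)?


E[X] = 181/27
E[X²] = 1841/27
Var(X) = E[X²] - (E[X])² = 1841/27 - 32761/729 = 16946/729

Var(X) = 16946/729 ≈ 23.2455


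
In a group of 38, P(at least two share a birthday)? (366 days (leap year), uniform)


P(all different) = Π(366-i)/366 for i=0..37
= 0.136703
P(match) = 1 - 0.136703 = 0.863297

P ≈ 0.8633 ≈ 86.33%


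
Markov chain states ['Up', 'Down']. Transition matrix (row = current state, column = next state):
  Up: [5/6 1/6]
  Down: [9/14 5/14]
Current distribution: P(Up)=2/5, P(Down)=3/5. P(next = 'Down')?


P(next=Down) = Σᵢ P(now=i)×P(i→Down)
= 2/5×1/6 + 3/5×5/14
= 1/15 + 3/14 = 59/210

P = 59/210 ≈ 0.2810


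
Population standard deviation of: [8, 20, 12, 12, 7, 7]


Mean = 66/6 = 11
  (8-11)²=9
  (20-11)²=81
  (12-11)²=1
  (12-11)²=1
  (7-11)²=16
  (7-11)²=16
Σ(x-μ)² = 124
σ² = 124/6 = 62/3

σ = √(62/3) ≈ 4.5461


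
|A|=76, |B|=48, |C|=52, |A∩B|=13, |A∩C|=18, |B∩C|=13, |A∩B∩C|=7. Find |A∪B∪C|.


|A∪B∪C| = 76+48+52-13-18-13+7 = 139

|A∪B∪C| = 139


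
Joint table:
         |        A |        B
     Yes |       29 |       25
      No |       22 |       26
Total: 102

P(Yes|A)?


P(Yes|A) = 29/(29+22) = 29/51

P = 29/51 ≈ 56.86%


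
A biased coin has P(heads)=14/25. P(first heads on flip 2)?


Geometric: P(X=2) = (1-p)^(k-1)×p = (11/25)^1×14/25 = 154/625

P(X=2) = 154/625 ≈ 24.64%


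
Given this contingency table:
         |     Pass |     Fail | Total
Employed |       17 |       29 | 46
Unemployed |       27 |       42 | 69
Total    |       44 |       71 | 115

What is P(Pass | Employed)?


P(Pass | Employed) = 17/(17+29) = 17/46

P(Pass|Employed) = 17/46 ≈ 36.96%


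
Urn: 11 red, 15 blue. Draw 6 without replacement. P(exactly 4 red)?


Hypergeometric: C(11,4)×C(15,2)/C(26,6)
= 330×105/230230 = 45/299

P(X=4) = 45/299 ≈ 15.05%


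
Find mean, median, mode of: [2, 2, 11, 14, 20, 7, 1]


Sorted: [1, 2, 2, 7, 11, 14, 20]
Mean = 57/7
Median = 7
Freq: {2: 2, 11: 1, 14: 1, 20: 1, 7: 1, 1: 1}
Mode: [2]

Mean=57/7, Median=7, Mode=2


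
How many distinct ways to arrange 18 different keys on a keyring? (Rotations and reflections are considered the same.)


Free circular arrangements: rotations and reflections both identified.
(n-1)!/2 = 17!/2 = 355687428096000/2 = 177843714048000

177843714048000


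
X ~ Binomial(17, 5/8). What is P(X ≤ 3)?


P(X ≤ 3) = Σ P(X=i) for i=0..3
P(X=0) = 129140163/2251799813685248
P(X=1) = 3658971285/2251799813685248
P(X=2) = 6098285475/281474976710656
P(X=3) = 50819045625/281474976710656
Sum = 57390845031/281474976710656

P(X ≤ 3) = 57390845031/281474976710656 ≈ 0.02%


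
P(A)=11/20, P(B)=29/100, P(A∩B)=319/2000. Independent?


P(A)×P(B) = 319/2000
P(A∩B) = 319/2000
Equal ✓ → Independent

Yes, independent


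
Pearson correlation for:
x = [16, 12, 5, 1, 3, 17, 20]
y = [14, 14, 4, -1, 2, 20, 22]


n=7, Σx=74, Σy=75, Σxy=1197, Σx²=1124, Σy²=1297
r = (7×1197 - 74×75)/√((7×1124 - 74²)(7×1297 - 75²))
= 2829/√(2392×3454) = 2829/√8261968 ≈ 2829/2874.3639 ≈ 0.9842

r ≈ 0.9842


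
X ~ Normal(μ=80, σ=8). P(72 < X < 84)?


z₁=(72-80)/8=-1.0, z₂=(84-80)/8=0.5
P = Φ(0.5) - Φ(-1.0) = 0.691462 - 0.158655 = 0.532807 ≈ 0.5328

P(72 < X < 84) ≈ 0.5328


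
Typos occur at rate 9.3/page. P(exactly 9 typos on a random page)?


Poisson(λ=9.3): P(X=9) = e^(-λ)×λ^k/k!
= e^(-9.3) × 9.3^9 / 9!
≈ 9.142423148e-05 × 520411082.988 / 362880 ≈ 0.131113

P(X=9) ≈ 0.131113 ≈ 13.11%


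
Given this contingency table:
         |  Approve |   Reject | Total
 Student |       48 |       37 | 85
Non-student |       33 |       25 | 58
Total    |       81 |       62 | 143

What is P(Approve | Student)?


P(Approve | Student) = 48/(48+37) = 48/85

P(Approve|Student) = 48/85 ≈ 56.47%


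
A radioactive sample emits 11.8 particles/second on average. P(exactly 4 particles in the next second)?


Poisson(λ=11.8): P(X=4) = e^(-λ)×λ^k/k!
= e^(-11.8) × 11.8^4 / 4!
≈ 7.504557915e-06 × 19387.7776 / 24 ≈ 0.006062

P(X=4) ≈ 0.006062 ≈ 0.61%


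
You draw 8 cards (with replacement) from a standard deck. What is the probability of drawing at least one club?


P(not a club) = 39/52 = 3/4
P(none in 8 draws) = (3/4)^8 = 6561/65536
P(≥1 club) = 1 - 6561/65536 = 58975/65536

P = 58975/65536 ≈ 89.99%


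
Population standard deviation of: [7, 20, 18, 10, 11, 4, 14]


Mean = 84/7 = 12
  (7-12)²=25
  (20-12)²=64
  (18-12)²=36
  (10-12)²=4
  (11-12)²=1
  (4-12)²=64
  (14-12)²=4
Σ(x-μ)² = 198
σ² = 198/7

σ = √(198/7) ≈ 5.3184


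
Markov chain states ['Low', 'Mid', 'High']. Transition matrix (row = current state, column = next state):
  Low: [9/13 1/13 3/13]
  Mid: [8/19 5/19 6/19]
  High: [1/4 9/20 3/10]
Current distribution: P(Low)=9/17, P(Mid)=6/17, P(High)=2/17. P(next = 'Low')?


P(next=Low) = Σᵢ P(now=i)×P(i→Low)
= 9/17×9/13 + 6/17×8/19 + 2/17×1/4
= 81/221 + 48/323 + 1/34 = 269/494

P = 269/494 ≈ 0.5445


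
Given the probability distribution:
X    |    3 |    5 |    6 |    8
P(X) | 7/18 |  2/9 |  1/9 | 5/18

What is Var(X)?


E[X] = 31/6
E[X²] = 185/6
Var(X) = E[X²] - (E[X])² = 185/6 - 961/36 = 149/36

Var(X) = 149/36 ≈ 4.1389


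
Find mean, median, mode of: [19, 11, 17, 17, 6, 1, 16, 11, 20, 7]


Sorted: [1, 6, 7, 11, 11, 16, 17, 17, 19, 20]
Mean = 125/10 = 25/2
Median = 27/2
Freq: {19: 1, 11: 2, 17: 2, 6: 1, 1: 1, 16: 1, 20: 1, 7: 1}
Mode: [11, 17]

Mean=25/2, Median=27/2, Mode=[11, 17]


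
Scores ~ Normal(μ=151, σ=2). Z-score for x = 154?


z = (x - μ)/σ = (154 - 151)/2 = 1.5

z = 1.5


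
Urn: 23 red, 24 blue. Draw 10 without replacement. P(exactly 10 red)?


Hypergeometric: C(23,10)×C(24,0)/C(47,10)
= 1144066×1/5178066751 = 238/1077193

P(X=10) = 238/1077193 ≈ 0.02%


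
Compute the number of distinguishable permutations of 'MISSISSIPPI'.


Letters: 11, freq: {'M': 1, 'I': 4, 'S': 4, 'P': 2}
11!/(1!×4!×4!×2!) = 39916800/1152 = 34650

34650


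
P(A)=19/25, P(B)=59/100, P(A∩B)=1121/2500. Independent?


P(A)×P(B) = 1121/2500
P(A∩B) = 1121/2500
Equal ✓ → Independent

Yes, independent


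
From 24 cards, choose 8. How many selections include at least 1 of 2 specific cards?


Complement: C(24,8) - C(22,8) = 735471 - 319770 = 415701

415701


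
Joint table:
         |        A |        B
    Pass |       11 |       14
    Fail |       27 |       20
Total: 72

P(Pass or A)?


P(Pass∨A) = P(Pass) + P(A) - P(Pass∧A)
= (25 + 38 - 11)/72 = 52/72 = 13/18

P = 13/18 ≈ 72.22%


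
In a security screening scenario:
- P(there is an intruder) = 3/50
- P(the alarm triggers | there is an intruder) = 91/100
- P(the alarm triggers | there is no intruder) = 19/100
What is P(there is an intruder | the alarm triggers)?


Using Bayes' theorem:
P(A|B) = P(B|A)·P(A) / P(B)

P(the alarm triggers) = 91/100 × 3/50 + 19/100 × 47/50
= 273/5000 + 893/5000 = 583/2500

P(there is an intruder|the alarm triggers) = (273/5000) / (583/2500) = 273/1166

P(there is an intruder|the alarm triggers) = 273/1166 ≈ 23.41%


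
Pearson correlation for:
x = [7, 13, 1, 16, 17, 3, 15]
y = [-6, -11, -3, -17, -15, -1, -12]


n=7, Σx=72, Σy=-65, Σxy=-898, Σx²=998, Σy²=825
r = (7×(-898) - 72×(-65))/√((7×998 - 72²)(7×825 - (-65)²))
= -1606/√(1802×1550) = -1606/√2793100 ≈ -1606/1671.2570 ≈ -0.9610

r ≈ -0.9610


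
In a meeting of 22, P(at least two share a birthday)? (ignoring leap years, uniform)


P(all different) = Π(365-i)/365 for i=0..21
= 0.524305
P(match) = 1 - 0.524305 = 0.475695

P ≈ 0.4757 ≈ 47.57%


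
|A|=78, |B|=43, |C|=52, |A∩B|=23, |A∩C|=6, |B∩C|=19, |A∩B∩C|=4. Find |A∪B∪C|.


|A∪B∪C| = 78+43+52-23-6-19+4 = 129

|A∪B∪C| = 129


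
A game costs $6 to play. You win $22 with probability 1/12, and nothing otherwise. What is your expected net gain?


E[gain] = (22-6)×1/12 + (-6)×11/12
= 4/3 - 11/2 = -25/6

Expected net gain = $-25/6 ≈ $-4.17


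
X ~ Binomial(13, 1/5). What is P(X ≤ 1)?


P(X ≤ 1) = Σ P(X=i) for i=0..1
P(X=0) = 67108864/1220703125
P(X=1) = 218103808/1220703125
Sum = 285212672/1220703125

P(X ≤ 1) = 285212672/1220703125 ≈ 23.36%


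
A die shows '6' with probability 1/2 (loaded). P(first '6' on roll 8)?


Geometric: P(X=8) = (1-p)^(k-1)×p = (1/2)^7×1/2 = 1/256

P(X=8) = 1/256 ≈ 0.39%


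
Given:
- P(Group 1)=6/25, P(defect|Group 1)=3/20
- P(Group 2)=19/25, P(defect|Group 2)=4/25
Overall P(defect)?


P(B) = Σ P(B|Aᵢ)×P(Aᵢ)
  3/20×6/25 = 9/250
  4/25×19/25 = 76/625
Sum = 197/1250

P(defect) = 197/1250 ≈ 15.76%


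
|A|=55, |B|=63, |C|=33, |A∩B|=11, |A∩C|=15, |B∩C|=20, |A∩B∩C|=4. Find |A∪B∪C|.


|A∪B∪C| = 55+63+33-11-15-20+4 = 109

|A∪B∪C| = 109


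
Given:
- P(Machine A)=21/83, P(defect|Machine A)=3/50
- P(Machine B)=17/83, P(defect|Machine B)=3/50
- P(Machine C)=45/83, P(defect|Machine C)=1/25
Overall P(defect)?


P(B) = Σ P(B|Aᵢ)×P(Aᵢ)
  3/50×21/83 = 63/4150
  3/50×17/83 = 51/4150
  1/25×45/83 = 9/415
Sum = 102/2075

P(defect) = 102/2075 ≈ 4.92%


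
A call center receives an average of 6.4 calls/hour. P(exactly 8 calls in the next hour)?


Poisson(λ=6.4): P(X=8) = e^(-λ)×λ^k/k!
= e^(-6.4) × 6.4^8 / 8!
≈ 0.001661557273 × 2814749.76711 / 40320 ≈ 0.115994

P(X=8) ≈ 0.115994 ≈ 11.60%


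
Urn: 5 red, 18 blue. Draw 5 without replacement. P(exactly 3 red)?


Hypergeometric: C(5,3)×C(18,2)/C(23,5)
= 10×153/33649 = 1530/33649

P(X=3) = 1530/33649 ≈ 4.55%


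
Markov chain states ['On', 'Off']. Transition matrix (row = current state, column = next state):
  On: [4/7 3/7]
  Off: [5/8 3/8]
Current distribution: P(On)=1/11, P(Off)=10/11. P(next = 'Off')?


P(next=Off) = Σᵢ P(now=i)×P(i→Off)
= 1/11×3/7 + 10/11×3/8
= 3/77 + 15/44 = 117/308

P = 117/308 ≈ 0.3799


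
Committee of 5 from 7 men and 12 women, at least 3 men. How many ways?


Count by #men:
  3M,2W: C(7,3)×C(12,2)=2310
  4M,1W: C(7,4)×C(12,1)=420
  5M,0W: C(7,5)×C(12,0)=21
Total = 2751

2751


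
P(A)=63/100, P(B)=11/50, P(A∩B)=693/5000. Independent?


P(A)×P(B) = 693/5000
P(A∩B) = 693/5000
Equal ✓ → Independent

Yes, independent


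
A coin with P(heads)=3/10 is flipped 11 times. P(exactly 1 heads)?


Binomial: P(X=1) = C(11,1)×p^1×(1-p)^10
= 11 × 3/10 × 282475249/10000000000 = 9321683217/100000000000

P(X=1) = 9321683217/100000000000 ≈ 9.32%


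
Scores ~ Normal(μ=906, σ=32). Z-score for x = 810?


z = (x - μ)/σ = (810 - 906)/32 = -3.0

z = -3.0


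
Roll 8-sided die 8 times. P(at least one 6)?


P(no 6)^8 = (7/8)^8 = 5764801/16777216
P(≥1) = 1 - 5764801/16777216 = 11012415/16777216

P = 11012415/16777216 ≈ 65.64%


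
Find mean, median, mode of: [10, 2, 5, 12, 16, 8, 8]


Sorted: [2, 5, 8, 8, 10, 12, 16]
Mean = 61/7
Median = 8
Freq: {10: 1, 2: 1, 5: 1, 12: 1, 16: 1, 8: 2}
Mode: [8]

Mean=61/7, Median=8, Mode=8


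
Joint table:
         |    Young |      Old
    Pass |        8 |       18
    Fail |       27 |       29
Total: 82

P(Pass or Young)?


P(Pass∨Young) = P(Pass) + P(Young) - P(Pass∧Young)
= (26 + 35 - 8)/82 = 53/82

P = 53/82 ≈ 64.63%


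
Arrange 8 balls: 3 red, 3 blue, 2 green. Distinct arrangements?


8!/(3!×3!×2!) = 560

560


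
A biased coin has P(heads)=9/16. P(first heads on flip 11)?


Geometric: P(X=11) = (1-p)^(k-1)×p = (7/16)^10×9/16 = 2542277241/17592186044416

P(X=11) = 2542277241/17592186044416 ≈ 0.01%


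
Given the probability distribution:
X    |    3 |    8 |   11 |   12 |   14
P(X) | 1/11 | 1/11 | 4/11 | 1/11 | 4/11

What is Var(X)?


E[X] = 123/11
E[X²] = 135
Var(X) = E[X²] - (E[X])² = 135 - 15129/121 = 1206/121

Var(X) = 1206/121 ≈ 9.9669


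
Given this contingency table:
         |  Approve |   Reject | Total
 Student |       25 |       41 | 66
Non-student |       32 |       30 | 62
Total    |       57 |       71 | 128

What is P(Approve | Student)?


P(Approve | Student) = 25/(25+41) = 25/66

P(Approve|Student) = 25/66 ≈ 37.88%


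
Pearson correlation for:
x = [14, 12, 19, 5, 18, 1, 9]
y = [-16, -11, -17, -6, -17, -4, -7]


n=7, Σx=78, Σy=-78, Σxy=-1082, Σx²=1132, Σy²=1056
r = (7×(-1082) - 78×(-78))/√((7×1132 - 78²)(7×1056 - (-78)²))
= -1490/√(1840×1308) = -1490/√2406720 ≈ -1490/1551.3607 ≈ -0.9604

r ≈ -0.9604


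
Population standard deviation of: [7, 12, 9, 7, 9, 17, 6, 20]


Mean = 87/8
  (7-87/8)²=961/64
  (12-87/8)²=81/64
  (9-87/8)²=225/64
  (7-87/8)²=961/64
  (9-87/8)²=225/64
  (17-87/8)²=2401/64
  (6-87/8)²=1521/64
  (20-87/8)²=5329/64
Σ(x-μ)² = 1463/8
σ² = (1463/8)/8 = 1463/64

σ = √(1463/64) ≈ 4.7811


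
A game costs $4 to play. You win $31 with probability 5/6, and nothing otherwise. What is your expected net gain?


E[gain] = (31-4)×5/6 + (-4)×1/6
= 45/2 - 2/3 = 131/6

Expected net gain = $131/6 ≈ $21.83


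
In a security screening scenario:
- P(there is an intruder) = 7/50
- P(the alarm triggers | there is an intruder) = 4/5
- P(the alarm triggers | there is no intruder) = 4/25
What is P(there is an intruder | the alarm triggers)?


Using Bayes' theorem:
P(A|B) = P(B|A)·P(A) / P(B)

P(the alarm triggers) = 4/5 × 7/50 + 4/25 × 43/50
= 14/125 + 86/625 = 156/625

P(there is an intruder|the alarm triggers) = (14/125) / (156/625) = 35/78

P(there is an intruder|the alarm triggers) = 35/78 ≈ 44.87%


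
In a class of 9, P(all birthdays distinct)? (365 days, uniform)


P(all different) = Π(365-i)/365 for i=0..8
= (365/365)×(364/365)×...×(357/365)
= 0.905376

P ≈ 0.9054 ≈ 90.54%


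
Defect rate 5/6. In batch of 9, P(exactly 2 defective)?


Binomial: P(X=2) = C(9,2)×p^2×(1-p)^7
= 36 × 25/36 × 1/279936 = 25/279936

P(X=2) = 25/279936 ≈ 0.01%


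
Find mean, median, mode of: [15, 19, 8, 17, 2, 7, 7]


Sorted: [2, 7, 7, 8, 15, 17, 19]
Mean = 75/7
Median = 8
Freq: {15: 1, 19: 1, 8: 1, 17: 1, 2: 1, 7: 2}
Mode: [7]

Mean=75/7, Median=8, Mode=7


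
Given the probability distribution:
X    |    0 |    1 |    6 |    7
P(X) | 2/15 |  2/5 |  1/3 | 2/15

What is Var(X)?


E[X] = 10/3
E[X²] = 284/15
Var(X) = E[X²] - (E[X])² = 284/15 - 100/9 = 352/45

Var(X) = 352/45 ≈ 7.8222


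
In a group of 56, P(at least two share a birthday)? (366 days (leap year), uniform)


P(all different) = Π(366-i)/366 for i=0..55
= 0.011818
P(match) = 1 - 0.011818 = 0.988182

P ≈ 0.9882 ≈ 98.82%


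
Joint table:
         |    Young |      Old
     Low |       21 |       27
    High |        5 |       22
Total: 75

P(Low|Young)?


P(Low|Young) = 21/(21+5) = 21/26

P = 21/26 ≈ 80.77%


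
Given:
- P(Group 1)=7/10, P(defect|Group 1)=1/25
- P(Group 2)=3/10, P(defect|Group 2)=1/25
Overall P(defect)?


P(B) = Σ P(B|Aᵢ)×P(Aᵢ)
  1/25×7/10 = 7/250
  1/25×3/10 = 3/250
Sum = 1/25

P(defect) = 1/25 ≈ 4.00%


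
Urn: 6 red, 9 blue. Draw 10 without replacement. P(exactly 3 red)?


Hypergeometric: C(6,3)×C(9,7)/C(15,10)
= 20×36/3003 = 240/1001

P(X=3) = 240/1001 ≈ 23.98%


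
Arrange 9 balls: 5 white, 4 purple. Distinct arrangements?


9!/(5!×4!) = 126

126


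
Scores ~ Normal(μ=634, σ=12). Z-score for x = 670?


z = (x - μ)/σ = (670 - 634)/12 = 3.0

z = 3.0


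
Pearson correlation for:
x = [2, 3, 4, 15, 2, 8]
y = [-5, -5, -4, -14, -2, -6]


n=6, Σx=34, Σy=-36, Σxy=-303, Σx²=322, Σy²=302
r = (6×(-303) - 34×(-36))/√((6×322 - 34²)(6×302 - (-36)²))
= -594/√(776×516) = -594/√400416 ≈ -594/632.7843 ≈ -0.9387

r ≈ -0.9387


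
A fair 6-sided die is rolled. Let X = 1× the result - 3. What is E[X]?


E[die] = (1+6)/2 = 7/2
E[X] = 1×7/2 - 3 = 1/2

E[X] = 1/2


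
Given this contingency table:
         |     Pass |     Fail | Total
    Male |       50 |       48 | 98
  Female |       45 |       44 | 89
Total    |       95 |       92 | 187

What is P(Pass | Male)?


P(Pass | Male) = 50/(50+48) = 50/98 = 25/49

P(Pass|Male) = 25/49 ≈ 51.02%


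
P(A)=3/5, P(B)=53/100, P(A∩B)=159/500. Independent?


P(A)×P(B) = 159/500
P(A∩B) = 159/500
Equal ✓ → Independent

Yes, independent


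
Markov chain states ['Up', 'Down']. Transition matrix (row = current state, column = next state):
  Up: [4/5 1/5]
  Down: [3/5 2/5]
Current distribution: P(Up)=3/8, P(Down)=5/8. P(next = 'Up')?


P(next=Up) = Σᵢ P(now=i)×P(i→Up)
= 3/8×4/5 + 5/8×3/5
= 3/10 + 3/8 = 27/40

P = 27/40 ≈ 0.6750


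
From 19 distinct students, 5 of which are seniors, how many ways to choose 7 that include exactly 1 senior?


Choose 1 of the 5 seniors and 6 of the other 14 students:
C(5,1)×C(14,6) = 5×3003 = 15015

15015


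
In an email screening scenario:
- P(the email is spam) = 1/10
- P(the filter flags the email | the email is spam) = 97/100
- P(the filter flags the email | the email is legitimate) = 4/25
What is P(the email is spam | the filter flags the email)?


Using Bayes' theorem:
P(A|B) = P(B|A)·P(A) / P(B)

P(the filter flags the email) = 97/100 × 1/10 + 4/25 × 9/10
= 97/1000 + 18/125 = 241/1000

P(the email is spam|the filter flags the email) = (97/1000) / (241/1000) = 97/241

P(the email is spam|the filter flags the email) = 97/241 ≈ 40.25%


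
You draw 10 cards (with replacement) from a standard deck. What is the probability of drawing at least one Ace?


P(not a Ace) = 48/52 = 12/13
P(none in 10 draws) = (12/13)^10 = 61917364224/137858491849
P(≥1 Ace) = 1 - 61917364224/137858491849 = 75941127625/137858491849

P = 75941127625/137858491849 ≈ 55.09%


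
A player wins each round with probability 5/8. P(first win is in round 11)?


Geometric: P(X=11) = (1-p)^(k-1)×p = (3/8)^10×5/8 = 295245/8589934592

P(X=11) = 295245/8589934592 ≈ 0.00%


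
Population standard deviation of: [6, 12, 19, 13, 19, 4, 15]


Mean = 88/7
  (6-88/7)²=2116/49
  (12-88/7)²=16/49
  (19-88/7)²=2025/49
  (13-88/7)²=9/49
  (19-88/7)²=2025/49
  (4-88/7)²=3600/49
  (15-88/7)²=289/49
Σ(x-μ)² = 1440/7
σ² = (1440/7)/7 = 1440/49

σ = √(1440/49) ≈ 5.4210


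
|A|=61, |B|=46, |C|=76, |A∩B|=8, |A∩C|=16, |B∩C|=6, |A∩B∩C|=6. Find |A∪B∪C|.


|A∪B∪C| = 61+46+76-8-16-6+6 = 159

|A∪B∪C| = 159


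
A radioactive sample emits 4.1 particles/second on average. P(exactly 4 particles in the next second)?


Poisson(λ=4.1): P(X=4) = e^(-λ)×λ^k/k!
= e^(-4.1) × 4.1^4 / 4!
≈ 0.0165726754 × 282.5761 / 24 ≈ 0.195127

P(X=4) ≈ 0.195127 ≈ 19.51%


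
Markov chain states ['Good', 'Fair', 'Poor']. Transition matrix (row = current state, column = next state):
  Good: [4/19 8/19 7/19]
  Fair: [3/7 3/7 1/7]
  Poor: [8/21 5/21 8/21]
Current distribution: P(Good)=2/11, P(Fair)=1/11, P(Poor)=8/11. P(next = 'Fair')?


P(next=Fair) = Σᵢ P(now=i)×P(i→Fair)
= 2/11×8/19 + 1/11×3/7 + 8/11×5/21
= 16/209 + 3/77 + 40/231 = 181/627

P = 181/627 ≈ 0.2887


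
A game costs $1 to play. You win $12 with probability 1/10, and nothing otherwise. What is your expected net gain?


E[gain] = (12-1)×1/10 + (-1)×9/10
= 11/10 - 9/10 = 1/5

Expected net gain = $1/5 ≈ $0.20


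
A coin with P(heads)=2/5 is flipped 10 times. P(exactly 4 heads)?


Binomial: P(X=4) = C(10,4)×p^4×(1-p)^6
= 210 × 16/625 × 729/15625 = 489888/1953125

P(X=4) = 489888/1953125 ≈ 25.08%


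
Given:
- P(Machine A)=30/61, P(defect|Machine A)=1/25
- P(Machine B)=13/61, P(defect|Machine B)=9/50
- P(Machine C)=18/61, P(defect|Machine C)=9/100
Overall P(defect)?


P(B) = Σ P(B|Aᵢ)×P(Aᵢ)
  1/25×30/61 = 6/305
  9/50×13/61 = 117/3050
  9/100×18/61 = 81/3050
Sum = 129/1525

P(defect) = 129/1525 ≈ 8.46%


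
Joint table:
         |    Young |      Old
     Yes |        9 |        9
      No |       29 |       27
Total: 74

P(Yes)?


P(Yes) = (9+9)/74 = 18/74 = 9/37

P(Yes) = 9/37 ≈ 24.32%


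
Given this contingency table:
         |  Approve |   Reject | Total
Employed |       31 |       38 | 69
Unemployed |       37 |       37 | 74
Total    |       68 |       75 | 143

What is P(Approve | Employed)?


P(Approve | Employed) = 31/(31+38) = 31/69

P(Approve|Employed) = 31/69 ≈ 44.93%


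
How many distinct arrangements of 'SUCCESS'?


Letters: 7, freq: {'S': 3, 'U': 1, 'C': 2, 'E': 1}
7!/(3!×1!×2!×1!) = 5040/12 = 420

420


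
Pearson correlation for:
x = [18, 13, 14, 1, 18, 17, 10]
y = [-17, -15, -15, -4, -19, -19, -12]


n=7, Σx=91, Σy=-101, Σxy=-1500, Σx²=1403, Σy²=1621
r = (7×(-1500) - 91×(-101))/√((7×1403 - 91²)(7×1621 - (-101)²))
= -1309/√(1540×1146) = -1309/√1764840 ≈ -1309/1328.4728 ≈ -0.9853

r ≈ -0.9853


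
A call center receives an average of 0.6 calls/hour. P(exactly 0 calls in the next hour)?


Poisson(λ=0.6): P(X=0) = e^(-λ)×λ^k/k!
= e^(-0.6) × 0.6^0 / 0!
≈ 0.5488116361 × 1 / 1 ≈ 0.548812

P(X=0) ≈ 0.548812 ≈ 54.88%


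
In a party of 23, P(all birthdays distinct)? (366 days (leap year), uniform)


P(all different) = Π(366-i)/366 for i=0..22
= (366/366)×(365/366)×...×(344/366)
= 0.493677

P ≈ 0.4937 ≈ 49.37%


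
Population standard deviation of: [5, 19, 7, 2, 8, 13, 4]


Mean = 58/7
  (5-58/7)²=529/49
  (19-58/7)²=5625/49
  (7-58/7)²=81/49
  (2-58/7)²=1936/49
  (8-58/7)²=4/49
  (13-58/7)²=1089/49
  (4-58/7)²=900/49
Σ(x-μ)² = 1452/7
σ² = (1452/7)/7 = 1452/49

σ = √(1452/49) ≈ 5.4436


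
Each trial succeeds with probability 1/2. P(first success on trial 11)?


Geometric: P(X=11) = (1-p)^(k-1)×p = (1/2)^10×1/2 = 1/2048

P(X=11) = 1/2048 ≈ 0.05%


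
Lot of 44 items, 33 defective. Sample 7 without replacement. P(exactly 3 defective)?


Hypergeometric: C(33,3)×C(11,4)/C(44,7)
= 5456×330/38320568 = 20460/435461

P(X=3) = 20460/435461 ≈ 4.70%


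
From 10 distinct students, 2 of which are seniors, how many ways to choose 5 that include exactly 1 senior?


Choose 1 of the 2 seniors and 4 of the other 8 students:
C(2,1)×C(8,4) = 2×70 = 140

140


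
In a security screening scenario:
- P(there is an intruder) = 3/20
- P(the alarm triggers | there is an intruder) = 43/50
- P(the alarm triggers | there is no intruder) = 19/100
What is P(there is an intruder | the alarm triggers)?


Using Bayes' theorem:
P(A|B) = P(B|A)·P(A) / P(B)

P(the alarm triggers) = 43/50 × 3/20 + 19/100 × 17/20
= 129/1000 + 323/2000 = 581/2000

P(there is an intruder|the alarm triggers) = (129/1000) / (581/2000) = 258/581

P(there is an intruder|the alarm triggers) = 258/581 ≈ 44.41%


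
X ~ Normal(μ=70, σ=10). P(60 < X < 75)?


z₁=(60-70)/10=-1.0, z₂=(75-70)/10=0.5
P = Φ(0.5) - Φ(-1.0) = 0.691462 - 0.158655 = 0.532807 ≈ 0.5328

P(60 < X < 75) ≈ 0.5328


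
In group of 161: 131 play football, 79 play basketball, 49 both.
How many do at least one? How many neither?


|A∪B| = 131+79-49 = 161
Neither = 161-161 = 0

At least one: 161; Neither: 0


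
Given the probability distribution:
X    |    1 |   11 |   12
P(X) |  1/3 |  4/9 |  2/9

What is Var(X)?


E[X] = 71/9
E[X²] = 775/9
Var(X) = E[X²] - (E[X])² = 775/9 - 5041/81 = 1934/81

Var(X) = 1934/81 ≈ 23.8765


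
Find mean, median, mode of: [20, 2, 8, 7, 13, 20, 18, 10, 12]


Sorted: [2, 7, 8, 10, 12, 13, 18, 20, 20]
Mean = 110/9
Median = 12
Freq: {20: 2, 2: 1, 8: 1, 7: 1, 13: 1, 18: 1, 10: 1, 12: 1}
Mode: [20]

Mean=110/9, Median=12, Mode=20


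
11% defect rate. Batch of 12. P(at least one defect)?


P(all good) = (89/100)^12 = 246990403565262140303521/1000000000000000000000000
P(≥1 defect) = 753009596434737859696479/1000000000000000000000000

P = 753009596434737859696479/1000000000000000000000000 ≈ 75.30%


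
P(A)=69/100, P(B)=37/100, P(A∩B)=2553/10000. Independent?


P(A)×P(B) = 2553/10000
P(A∩B) = 2553/10000
Equal ✓ → Independent

Yes, independent


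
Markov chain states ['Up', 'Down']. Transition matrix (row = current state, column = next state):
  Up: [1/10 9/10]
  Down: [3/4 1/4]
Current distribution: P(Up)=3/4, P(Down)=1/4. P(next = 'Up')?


P(next=Up) = Σᵢ P(now=i)×P(i→Up)
= 3/4×1/10 + 1/4×3/4
= 3/40 + 3/16 = 21/80

P = 21/80 ≈ 0.2625


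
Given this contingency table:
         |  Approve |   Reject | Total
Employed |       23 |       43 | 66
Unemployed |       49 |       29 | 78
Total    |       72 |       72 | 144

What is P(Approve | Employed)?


P(Approve | Employed) = 23/(23+43) = 23/66

P(Approve|Employed) = 23/66 ≈ 34.85%


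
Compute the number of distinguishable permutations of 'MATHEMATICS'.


Letters: 11, freq: {'M': 2, 'A': 2, 'T': 2, 'H': 1, 'E': 1, 'I': 1, 'C': 1, 'S': 1}
11!/(2!×2!×2!×1!×1!×1!×1!×1!) = 39916800/8 = 4989600

4989600


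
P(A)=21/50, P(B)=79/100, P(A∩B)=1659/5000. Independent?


P(A)×P(B) = 1659/5000
P(A∩B) = 1659/5000
Equal ✓ → Independent

Yes, independent


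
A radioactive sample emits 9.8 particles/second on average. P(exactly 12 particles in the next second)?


Poisson(λ=9.8): P(X=12) = e^(-λ)×λ^k/k!
= e^(-9.8) × 9.8^12 / 12!
≈ 5.545159943e-05 × 784716723735 / 479001600 ≈ 0.090843

P(X=12) ≈ 0.090843 ≈ 9.08%


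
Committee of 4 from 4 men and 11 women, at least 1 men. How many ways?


Count by #men:
  1M,3W: C(4,1)×C(11,3)=660
  2M,2W: C(4,2)×C(11,2)=330
  3M,1W: C(4,3)×C(11,1)=44
  4M,0W: C(4,4)×C(11,0)=1
Total = 1035

1035


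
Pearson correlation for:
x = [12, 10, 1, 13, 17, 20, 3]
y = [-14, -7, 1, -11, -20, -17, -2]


n=7, Σx=76, Σy=-70, Σxy=-1066, Σx²=1112, Σy²=1060
r = (7×(-1066) - 76×(-70))/√((7×1112 - 76²)(7×1060 - (-70)²))
= -2142/√(2008×2520) = -2142/√5060160 ≈ -2142/2249.4799 ≈ -0.9522

r ≈ -0.9522


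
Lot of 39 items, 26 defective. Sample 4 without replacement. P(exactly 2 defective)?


Hypergeometric: C(26,2)×C(13,2)/C(39,4)
= 325×78/82251 = 650/2109

P(X=2) = 650/2109 ≈ 30.82%


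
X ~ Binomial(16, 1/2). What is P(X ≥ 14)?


P(X ≥ 14) = Σ P(X=i) for i=14..16
P(X=14) = 15/8192
P(X=15) = 1/4096
P(X=16) = 1/65536
Sum = 137/65536

P(X ≥ 14) = 137/65536 ≈ 0.21%


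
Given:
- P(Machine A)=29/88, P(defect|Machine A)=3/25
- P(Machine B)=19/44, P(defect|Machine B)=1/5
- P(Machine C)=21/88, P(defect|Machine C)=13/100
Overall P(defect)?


P(B) = Σ P(B|Aᵢ)×P(Aᵢ)
  3/25×29/88 = 87/2200
  1/5×19/44 = 19/220
  13/100×21/88 = 273/8800
Sum = 1381/8800

P(defect) = 1381/8800 ≈ 15.69%


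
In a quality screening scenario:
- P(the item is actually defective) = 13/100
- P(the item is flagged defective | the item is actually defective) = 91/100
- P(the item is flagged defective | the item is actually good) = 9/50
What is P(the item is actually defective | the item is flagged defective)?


Using Bayes' theorem:
P(A|B) = P(B|A)·P(A) / P(B)

P(the item is flagged defective) = 91/100 × 13/100 + 9/50 × 87/100
= 1183/10000 + 783/5000 = 2749/10000

P(the item is actually defective|the item is flagged defective) = (1183/10000) / (2749/10000) = 1183/2749

P(the item is actually defective|the item is flagged defective) = 1183/2749 ≈ 43.03%


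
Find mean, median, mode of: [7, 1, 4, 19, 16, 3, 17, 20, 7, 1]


Sorted: [1, 1, 3, 4, 7, 7, 16, 17, 19, 20]
Mean = 95/10 = 19/2
Median = 7
Freq: {7: 2, 1: 2, 4: 1, 19: 1, 16: 1, 3: 1, 17: 1, 20: 1}
Mode: [1, 7]

Mean=19/2, Median=7, Mode=[1, 7]


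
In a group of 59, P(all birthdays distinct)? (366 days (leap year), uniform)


P(all different) = Π(366-i)/366 for i=0..58
= (366/366)×(365/366)×...×(308/366)
= 0.007112

P ≈ 0.0071 ≈ 0.71%


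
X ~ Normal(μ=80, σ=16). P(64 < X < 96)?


z₁=(64-80)/16=-1.0, z₂=(96-80)/16=1.0
P = Φ(1.0) - Φ(-1.0) = 0.841345 - 0.158655 = 0.682690 ≈ 0.6827

P(64 < X < 96) ≈ 0.6827


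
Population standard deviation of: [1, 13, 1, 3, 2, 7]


Mean = 27/6 = 9/2
  (1-9/2)²=49/4
  (13-9/2)²=289/4
  (1-9/2)²=49/4
  (3-9/2)²=9/4
  (2-9/2)²=25/4
  (7-9/2)²=25/4
Σ(x-μ)² = 223/2
σ² = (223/2)/6 = 223/12

σ = √(223/12) ≈ 4.3108


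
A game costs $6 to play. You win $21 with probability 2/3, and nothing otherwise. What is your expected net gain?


E[gain] = (21-6)×2/3 + (-6)×1/3
= 10 - 2 = 8

Expected net gain = $8 ≈ $8.00
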